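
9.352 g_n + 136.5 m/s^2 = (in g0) 23.27. Check: 1 g_n = 9.80665 m/s^2, so 9.352 g_n = 9.352 * 9.80665 = 91.711791 m/s^2. 136.5 m/s^2 is already in m/s^2. Sum: 91.711791 + 136.5 = 228.21179 m/s^2. 1 g0 = 9.80665 m/s^2, so 228.21179 m/s^2 = 228.21179 / 9.80665 = 23.271126 g0 ≈ 23.27 g0 (4 s.f.).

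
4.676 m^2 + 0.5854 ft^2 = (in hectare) 0.000473. Check: 4.676 m^2 is already in m^2. 1 ft^2 = 0.09290304 m^2, so 0.5854 ft^2 = 0.5854 * 0.09290304 = 0.05438544 m^2. Sum: 4.676 + 0.05438544 = 4.7303854 m^2. 1 hectare = 10000 m^2, so 4.7303854 m^2 = 4.7303854 / 10000 = 0.00047303854 hectare ≈ 0.000473 hectare (4 s.f.).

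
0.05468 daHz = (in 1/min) 1 daHz = 10 Hz, so 0.05468 daHz = 0.05468 * 10 = 0.5468 Hz. 1 1/min = 0.016666667 Hz, so 0.5468 Hz = 0.5468 / 0.016666667 = 32.808 1/min ≈ 32.81 1/min (4 s.f.). Final answer: 32.81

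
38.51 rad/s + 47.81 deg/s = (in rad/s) 38.51 rad/s is already in rad/s. 1 deg/s = 0.017453293 rad/s, so 47.81 deg/s = 47.81 * 0.017453293 = 0.83444192 rad/s. Sum: 38.51 + 0.83444192 = 39.344442 rad/s. Result: 39.344442 rad/s ≈ 39.34 rad/s (4 s.f.). Final answer: 39.34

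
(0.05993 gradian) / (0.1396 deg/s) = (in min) 1 gradian = 0.015707963 rad, so 0.05993 gradian = 0.05993 * 0.015707963 = 0.00094137824 rad. 1 deg/s = 0.017453293 rad/s, so 0.1396 deg/s = 0.1396 * 0.017453293 = 0.0024364796 rad/s. Combine: 0.00094137824 rad / 0.0024364796 rad/s = 0.38636819 s. 1 min = 60 s, so 0.38636819 s = 0.38636819 / 60 = 0.0064394699 min ≈ 0.006439 min (4 s.f.). Final answer: 0.006439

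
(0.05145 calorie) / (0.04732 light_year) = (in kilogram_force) 4.903e-17. Check: 1 calorie = 4.184 J, so 0.05145 calorie = 0.05145 * 4.184 = 0.2152668 J. 1 light_year = 9.4607305e+15 m, so 0.04732 light_year = 0.04732 * 9.4607305e+15 = 4.4768177e+14 m. Combine: 0.2152668 J / 4.4768177e+14 m = 4.8084782e-16 N. 1 kilogram_force = 9.80665 N, so 4.8084782e-16 N = 4.8084782e-16 / 9.80665 = 4.9032832e-17 kilogram_force ≈ 4.903e-17 kilogram_force (4 s.f.).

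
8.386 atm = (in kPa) 849.7. Check: 1 atm = 101325 Pa, so 8.386 atm = 8.386 * 101325 = 849711.45 Pa. 1 kPa = 1000 Pa, so 849711.45 Pa = 849711.45 / 1000 = 849.71145 kPa ≈ 849.7 kPa (4 s.f.).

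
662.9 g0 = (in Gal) 6.501e+05. Check: 1 g0 = 9.80665 m/s^2, so 662.9 g0 = 662.9 * 9.80665 = 6500.8283 m/s^2. 1 Gal = 0.01 m/s^2, so 6500.8283 m/s^2 = 6500.8283 / 0.01 = 650082.83 Gal ≈ 6.501e+05 Gal (4 s.f.).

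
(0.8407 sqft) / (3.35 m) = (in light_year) 1 sqft = 0.09290304 m^2, so 0.8407 sqft = 0.8407 * 0.09290304 = 0.078103586 m^2. 3.35 m is already in m. Combine: 0.078103586 m^2 / 3.35 m = 0.023314503 m. 1 light_year = 9.4607305e+15 m, so 0.023314503 m = 0.023314503 / 9.4607305e+15 = 2.4643449e-18 light_year ≈ 2.464e-18 light_year (4 s.f.). Final answer: 2.464e-18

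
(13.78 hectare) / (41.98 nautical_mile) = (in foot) 1 hectare = 10000 m^2, so 13.78 hectare = 13.78 * 10000 = 137800 m^2. 1 nautical_mile = 1852 m, so 41.98 nautical_mile = 41.98 * 1852 = 77746.96 m. Combine: 137800 m^2 / 77746.96 m = 1.7724166 m. 1 foot = 0.3048 m, so 1.7724166 m = 1.7724166 / 0.3048 = 5.815015 foot ≈ 5.815 foot (4 s.f.). Final answer: 5.815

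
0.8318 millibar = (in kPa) 0.08318. Check: 1 millibar = 100 Pa, so 0.8318 millibar = 0.8318 * 100 = 83.18 Pa. 1 kPa = 1000 Pa, so 83.18 Pa = 83.18 / 1000 = 0.08318 kPa.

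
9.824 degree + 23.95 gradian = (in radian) 0.5477. Check: 1 degree = 0.017453293 rad, so 9.824 degree = 9.824 * 0.017453293 = 0.17146115 rad. 1 gradian = 0.015707963 rad, so 23.95 gradian = 23.95 * 0.015707963 = 0.37620572 rad. Sum: 0.17146115 + 0.37620572 = 0.54766687 rad. 0.54766687 rad = 0.54766687 radian ≈ 0.5477 radian (4 s.f.).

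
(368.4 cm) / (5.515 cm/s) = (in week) 1 cm = 0.01 m, so 368.4 cm = 368.4 * 0.01 = 3.684 m. 1 cm/s = 0.01 m/s, so 5.515 cm/s = 5.515 * 0.01 = 0.05515 m/s. Combine: 3.684 m / 0.05515 m/s = 66.799637 s. 1 week = 604800 s, so 66.799637 s = 66.799637 / 604800 = 0.00011044914 week ≈ 0.0001104 week (4 s.f.). Final answer: 0.0001104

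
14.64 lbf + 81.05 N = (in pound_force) 32.86. Check: 1 lbf = 4.4482216 N, so 14.64 lbf = 14.64 * 4.4482216 = 65.121964 N. 81.05 N is already in N. Sum: 65.121964 + 81.05 = 146.17196 N. 1 pound_force = 4.4482216 N, so 146.17196 N = 146.17196 / 4.4482216 = 32.860765 pound_force ≈ 32.86 pound_force (4 s.f.).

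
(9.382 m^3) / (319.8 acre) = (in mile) 9.382 m^3 is already in m^3. 1 acre = 4046.8564 m^2, so 319.8 acre = 319.8 * 4046.8564 = 1294184.7 m^2. Combine: 9.382 m^3 / 1294184.7 m^2 = 7.2493517e-06 m. 1 mile = 1609.344 m, so 7.2493517e-06 m = 7.2493517e-06 / 1609.344 = 4.5045383e-09 mile ≈ 4.505e-09 mile (4 s.f.). Final answer: 4.505e-09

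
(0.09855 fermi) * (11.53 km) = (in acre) 1 fermi = 1e-15 m, so 0.09855 fermi = 0.09855 * 1e-15 = 9.855e-17 m. 1 km = 1000 m, so 11.53 km = 11.53 * 1000 = 11530 m. Combine: 9.855e-17 m * 11530 m = 1.1362815e-12 m^2. 1 acre = 4046.8564 m^2, so 1.1362815e-12 m^2 = 1.1362815e-12 / 4046.8564 = 2.8078127e-16 acre ≈ 2.808e-16 acre (4 s.f.). Final answer: 2.808e-16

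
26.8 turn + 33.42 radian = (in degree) 1 turn = 6.2831853 rad, so 26.8 turn = 26.8 * 6.2831853 = 168.38937 rad. 33.42 radian = 33.42 rad. Sum: 168.38937 + 33.42 = 201.80937 rad. 1 degree = 0.017453293 rad, so 201.80937 rad = 201.80937 / 0.017453293 = 11562.825 degree ≈ 1.156e+04 degree (4 s.f.). Final answer: 1.156e+04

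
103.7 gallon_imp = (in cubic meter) 1 gallon_imp = 0.00454609 m^3, so 103.7 gallon_imp = 103.7 * 0.00454609 = 0.47142953 m^3. 0.47142953 m^3 = 0.47142953 cubic meter ≈ 0.4714 cubic meter (4 s.f.). Final answer: 0.4714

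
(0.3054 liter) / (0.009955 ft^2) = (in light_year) 3.49e-17. Check: 1 liter = 0.001 m^3, so 0.3054 liter = 0.3054 * 0.001 = 0.0003054 m^3. 1 ft^2 = 0.09290304 m^2, so 0.009955 ft^2 = 0.009955 * 0.09290304 = 0.00092484976 m^2. Combine: 0.0003054 m^3 / 0.00092484976 m^2 = 0.3302158 m. 1 light_year = 9.4607305e+15 m, so 0.3302158 m = 0.3302158 / 9.4607305e+15 = 3.4903837e-17 light_year ≈ 3.49e-17 light_year (4 s.f.).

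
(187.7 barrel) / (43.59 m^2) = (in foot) 2.246. Check: 1 barrel = 0.15898729 m^3, so 187.7 barrel = 187.7 * 0.15898729 = 29.841915 m^3. 43.59 m^2 is already in m^2. Combine: 29.841915 m^3 / 43.59 m^2 = 0.68460462 m. 1 foot = 0.3048 m, so 0.68460462 m = 0.68460462 / 0.3048 = 2.2460781 foot ≈ 2.246 foot (4 s.f.).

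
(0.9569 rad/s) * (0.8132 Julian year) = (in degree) 0.9569 rad/s is already in rad/s. 1 Julian year = 31557600 s, so 0.8132 Julian year = 0.8132 * 31557600 = 25662640 s. Combine: 0.9569 rad/s * 25662640 s = 24556581 rad. 1 degree = 0.017453293 rad, so 24556581 rad = 24556581 / 0.017453293 = 1.4069884e+09 degree ≈ 1.407e+09 degree (4 s.f.). Final answer: 1.407e+09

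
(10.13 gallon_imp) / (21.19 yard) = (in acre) 5.873e-07. Check: 1 gallon_imp = 0.00454609 m^3, so 10.13 gallon_imp = 10.13 * 0.00454609 = 0.046051892 m^3. 1 yard = 0.9144 m, so 21.19 yard = 21.19 * 0.9144 = 19.376136 m. Combine: 0.046051892 m^3 / 19.376136 m = 0.0023767325 m^2. 1 acre = 4046.8564 m^2, so 0.0023767325 m^2 = 0.0023767325 / 4046.8564 = 5.8730339e-07 acre ≈ 5.873e-07 acre (4 s.f.).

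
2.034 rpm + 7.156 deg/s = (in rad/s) 0.3379. Check: 1 rpm = 0.10471976 rad/s, so 2.034 rpm = 2.034 * 0.10471976 = 0.21299998 rad/s. 1 deg/s = 0.017453293 rad/s, so 7.156 deg/s = 7.156 * 0.017453293 = 0.12489576 rad/s. Sum: 0.21299998 + 0.12489576 = 0.33789574 rad/s. Result: 0.33789574 rad/s ≈ 0.3379 rad/s (4 s.f.).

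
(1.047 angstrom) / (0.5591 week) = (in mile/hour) 6.926e-16. Check: 1 angstrom = 1e-10 m, so 1.047 angstrom = 1.047 * 1e-10 = 1.047e-10 m. 1 week = 604800 s, so 0.5591 week = 0.5591 * 604800 = 338143.68 s. Combine: 1.047e-10 m / 338143.68 s = 3.0963169e-16 m/s. 1 mile/hour = 0.44704 m/s, so 3.0963169e-16 m/s = 3.0963169e-16 / 0.44704 = 6.9262637e-16 mile/hour ≈ 6.926e-16 mile/hour (4 s.f.).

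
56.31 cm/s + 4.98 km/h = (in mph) 4.354. Check: 1 cm/s = 0.01 m/s, so 56.31 cm/s = 56.31 * 0.01 = 0.5631 m/s. 1 km/h = 0.27777778 m/s, so 4.98 km/h = 4.98 * 0.27777778 = 1.3833333 m/s. Sum: 0.5631 + 1.3833333 = 1.9464333 m/s. 1 mph = 0.44704 m/s, so 1.9464333 m/s = 1.9464333 / 0.44704 = 4.3540474 mph ≈ 4.354 mph (4 s.f.).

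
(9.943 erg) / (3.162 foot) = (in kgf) 1 erg = 1e-07 J, so 9.943 erg = 9.943 * 1e-07 = 9.943e-07 J. 1 foot = 0.3048 m, so 3.162 foot = 3.162 * 0.3048 = 0.9637776 m. Combine: 9.943e-07 J / 0.9637776 m = 1.0316695e-06 N. 1 kgf = 9.80665 N, so 1.0316695e-06 N = 1.0316695e-06 / 9.80665 = 1.0520102e-07 kgf ≈ 1.052e-07 kgf (4 s.f.). Final answer: 1.052e-07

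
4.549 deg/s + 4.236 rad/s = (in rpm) 41.21. Check: 1 deg/s = 0.017453293 rad/s, so 4.549 deg/s = 4.549 * 0.017453293 = 0.079395028 rad/s. 4.236 rad/s is already in rad/s. Sum: 0.079395028 + 4.236 = 4.315395 rad/s. 1 rpm = 0.10471976 rad/s, so 4.315395 rad/s = 4.315395 / 0.10471976 = 41.208987 rpm ≈ 41.21 rpm (4 s.f.).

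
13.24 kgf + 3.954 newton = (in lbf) 1 kgf = 9.80665 N, so 13.24 kgf = 13.24 * 9.80665 = 129.84005 N. 3.954 newton = 3.954 N. Sum: 129.84005 + 3.954 = 133.79405 N. 1 lbf = 4.4482216 N, so 133.79405 N = 133.79405 / 4.4482216 = 30.078098 lbf ≈ 30.08 lbf (4 s.f.). Final answer: 30.08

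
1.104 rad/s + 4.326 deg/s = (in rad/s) 1.18. Check: 1.104 rad/s is already in rad/s. 1 deg/s = 0.017453293 rad/s, so 4.326 deg/s = 4.326 * 0.017453293 = 0.075502943 rad/s. Sum: 1.104 + 0.075502943 = 1.1795029 rad/s. Result: 1.1795029 rad/s ≈ 1.18 rad/s (4 s.f.).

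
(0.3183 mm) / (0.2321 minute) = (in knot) 4.443e-05. Check: 1 mm = 0.001 m, so 0.3183 mm = 0.3183 * 0.001 = 0.0003183 m. 1 minute = 60 s, so 0.2321 minute = 0.2321 * 60 = 13.926 s. Combine: 0.0003183 m / 13.926 s = 2.2856527e-05 m/s. 1 knot = 0.51444444 m/s, so 2.2856527e-05 m/s = 2.2856527e-05 / 0.51444444 = 4.4429535e-05 knot ≈ 4.443e-05 knot (4 s.f.).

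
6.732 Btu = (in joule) 7103. Check: 1 Btu = 1055.0559 J, so 6.732 Btu = 6.732 * 1055.0559 = 7102.636 J. 7102.636 J = 7102.636 joule ≈ 7103 joule (4 s.f.).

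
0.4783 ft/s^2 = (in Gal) 1 ft/s^2 = 0.3048 m/s^2, so 0.4783 ft/s^2 = 0.4783 * 0.3048 = 0.14578584 m/s^2. 1 Gal = 0.01 m/s^2, so 0.14578584 m/s^2 = 0.14578584 / 0.01 = 14.578584 Gal ≈ 14.58 Gal (4 s.f.). Final answer: 14.58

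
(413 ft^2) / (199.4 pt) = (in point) 1 ft^2 = 0.09290304 m^2, so 413 ft^2 = 413 * 0.09290304 = 38.368956 m^2. 1 pt = 0.00035277778 m, so 199.4 pt = 199.4 * 0.00035277778 = 0.070343889 m. Combine: 38.368956 m^2 / 0.070343889 m = 545.44831 m. 1 point = 0.00035277778 m, so 545.44831 m = 545.44831 / 0.00035277778 = 1546152.7 point ≈ 1.546e+06 point (4 s.f.). Final answer: 1.546e+06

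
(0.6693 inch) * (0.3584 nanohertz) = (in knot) 1.184e-11. Check: 1 inch = 0.0254 m, so 0.6693 inch = 0.6693 * 0.0254 = 0.01700022 m. 1 nanohertz = 1e-09 Hz, so 0.3584 nanohertz = 0.3584 * 1e-09 = 3.584e-10 Hz. Combine: 0.01700022 m * 3.584e-10 Hz = 6.0928788e-12 m/s. 1 knot = 0.51444444 m/s, so 6.0928788e-12 m/s = 6.0928788e-12 / 0.51444444 = 1.1843609e-11 knot ≈ 1.184e-11 knot (4 s.f.).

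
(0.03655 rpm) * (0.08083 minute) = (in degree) 1.064. Check: 1 rpm = 0.10471976 rad/s, so 0.03655 rpm = 0.03655 * 0.10471976 = 0.003827507 rad/s. 1 minute = 60 s, so 0.08083 minute = 0.08083 * 60 = 4.8498 s. Combine: 0.003827507 rad/s * 4.8498 s = 0.018562644 rad. 1 degree = 0.017453293 rad, so 0.018562644 rad = 0.018562644 / 0.017453293 = 1.0635611 degree ≈ 1.064 degree (4 s.f.).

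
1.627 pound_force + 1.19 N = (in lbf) 1 pound_force = 4.4482216 N, so 1.627 pound_force = 1.627 * 4.4482216 = 7.2372566 N. 1.19 N is already in N. Sum: 7.2372566 + 1.19 = 8.4272566 N. 1 lbf = 4.4482216 N, so 8.4272566 N = 8.4272566 / 4.4482216 = 1.8945226 lbf ≈ 1.895 lbf (4 s.f.). Final answer: 1.895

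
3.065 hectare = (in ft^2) 1 hectare = 10000 m^2, so 3.065 hectare = 3.065 * 10000 = 30650 m^2. 1 ft^2 = 0.09290304 m^2, so 30650 m^2 = 30650 / 0.09290304 = 329913.85 ft^2 ≈ 3.299e+05 ft^2 (4 s.f.). Final answer: 3.299e+05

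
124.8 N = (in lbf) 1 lbf = 4.4482216 N, so 124.8 N = 124.8 / 4.4482216 = 28.056156 lbf ≈ 28.06 lbf (4 s.f.). Final answer: 28.06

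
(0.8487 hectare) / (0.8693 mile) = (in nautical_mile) 1 hectare = 10000 m^2, so 0.8487 hectare = 0.8487 * 10000 = 8487 m^2. 1 mile = 1609.344 m, so 0.8693 mile = 0.8693 * 1609.344 = 1399.0027 m. Combine: 8487 m^2 / 1399.0027 m = 6.0664642 m. 1 nautical_mile = 1852 m, so 6.0664642 m = 6.0664642 / 1852 = 0.0032756286 nautical_mile ≈ 0.003276 nautical_mile (4 s.f.). Final answer: 0.003276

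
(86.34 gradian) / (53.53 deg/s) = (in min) 1 gradian = 0.015707963 rad, so 86.34 gradian = 86.34 * 0.015707963 = 1.3562255 rad. 1 deg/s = 0.017453293 rad/s, so 53.53 deg/s = 53.53 * 0.017453293 = 0.93427475 rad/s. Combine: 1.3562255 rad / 0.93427475 rad/s = 1.4516346 s. 1 min = 60 s, so 1.4516346 s = 1.4516346 / 60 = 0.02419391 min ≈ 0.02419 min (4 s.f.). Final answer: 0.02419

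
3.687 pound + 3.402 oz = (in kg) 1 pound = 0.45359237 kg, so 3.687 pound = 3.687 * 0.45359237 = 1.6723951 kg. 1 oz = 0.028349523 kg, so 3.402 oz = 3.402 * 0.028349523 = 0.096445078 kg. Sum: 1.6723951 + 0.096445078 = 1.7688401 kg. Result: 1.7688401 kg ≈ 1.769 kg (4 s.f.). Final answer: 1.769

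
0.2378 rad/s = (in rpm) 1 rpm = 0.10471976 rad/s, so 0.2378 rad/s = 0.2378 / 0.10471976 = 2.2708227 rpm ≈ 2.271 rpm (4 s.f.). Final answer: 2.271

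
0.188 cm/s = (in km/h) 1 cm/s = 0.01 m/s, so 0.188 cm/s = 0.188 * 0.01 = 0.00188 m/s. 1 km/h = 0.27777778 m/s, so 0.00188 m/s = 0.00188 / 0.27777778 = 0.006768 km/h. Final answer: 0.006768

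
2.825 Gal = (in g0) 0.002881. Check: 1 Gal = 0.01 m/s^2, so 2.825 Gal = 2.825 * 0.01 = 0.02825 m/s^2. 1 g0 = 9.80665 m/s^2, so 0.02825 m/s^2 = 0.02825 / 9.80665 = 0.0028806983 g0 ≈ 0.002881 g0 (4 s.f.).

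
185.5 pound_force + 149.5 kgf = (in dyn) 1 pound_force = 4.4482216 N, so 185.5 pound_force = 185.5 * 4.4482216 = 825.14511 N. 1 kgf = 9.80665 N, so 149.5 kgf = 149.5 * 9.80665 = 1466.0942 N. Sum: 825.14511 + 1466.0942 = 2291.2393 N. 1 dyn = 1e-05 N, so 2291.2393 N = 2291.2393 / 1e-05 = 2.2912393e+08 dyn ≈ 2.291e+08 dyn (4 s.f.). Final answer: 2.291e+08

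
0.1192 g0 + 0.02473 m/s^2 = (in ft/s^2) 1 g0 = 9.80665 m/s^2, so 0.1192 g0 = 0.1192 * 9.80665 = 1.1689527 m/s^2. 0.02473 m/s^2 is already in m/s^2. Sum: 1.1689527 + 0.02473 = 1.1936827 m/s^2. 1 ft/s^2 = 0.3048 m/s^2, so 1.1936827 m/s^2 = 1.1936827 / 0.3048 = 3.9162818 ft/s^2 ≈ 3.916 ft/s^2 (4 s.f.). Final answer: 3.916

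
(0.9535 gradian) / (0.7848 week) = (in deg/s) 1.808e-06. Check: 1 gradian = 0.015707963 rad, so 0.9535 gradian = 0.9535 * 0.015707963 = 0.014977543 rad. 1 week = 604800 s, so 0.7848 week = 0.7848 * 604800 = 474647.04 s. Combine: 0.014977543 rad / 474647.04 s = 3.1555117e-08 rad/s. 1 deg/s = 0.017453293 rad/s, so 3.1555117e-08 rad/s = 3.1555117e-08 / 0.017453293 = 1.807975e-06 deg/s ≈ 1.808e-06 deg/s (4 s.f.).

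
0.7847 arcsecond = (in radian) 1 arcsecond = 4.8481368e-06 rad, so 0.7847 arcsecond = 0.7847 * 4.8481368e-06 = 3.804333e-06 rad. 3.804333e-06 rad = 3.804333e-06 radian ≈ 3.804e-06 radian (4 s.f.). Final answer: 3.804e-06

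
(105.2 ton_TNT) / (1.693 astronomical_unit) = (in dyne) 1.738e+05. Check: 1 ton_TNT = 4.184e+09 J, so 105.2 ton_TNT = 105.2 * 4.184e+09 = 4.401568e+11 J. 1 astronomical_unit = 1.4959787e+11 m, so 1.693 astronomical_unit = 1.693 * 1.4959787e+11 = 2.532692e+11 m. Combine: 4.401568e+11 J / 2.532692e+11 m = 1.737901 N. 1 dyne = 1e-05 N, so 1.737901 N = 1.737901 / 1e-05 = 173790.1 dyne ≈ 1.738e+05 dyne (4 s.f.).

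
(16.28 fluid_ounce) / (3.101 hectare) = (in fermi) 1.553e+07. Check: 1 fluid_ounce = 2.957353e-05 m^3, so 16.28 fluid_ounce = 16.28 * 2.957353e-05 = 0.00048145706 m^3. 1 hectare = 10000 m^2, so 3.101 hectare = 3.101 * 10000 = 31010 m^2. Combine: 0.00048145706 m^3 / 31010 m^2 = 1.5525865e-08 m. 1 fermi = 1e-15 m, so 1.5525865e-08 m = 1.5525865e-08 / 1e-15 = 15525865 fermi ≈ 1.553e+07 fermi (4 s.f.).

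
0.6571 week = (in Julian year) 1 week = 604800 s, so 0.6571 week = 0.6571 * 604800 = 397414.08 s. 1 Julian year = 31557600 s, so 397414.08 s = 397414.08 / 31557600 = 0.012593292 Julian year ≈ 0.01259 Julian year (4 s.f.). Final answer: 0.01259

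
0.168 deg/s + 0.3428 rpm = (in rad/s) 0.03883. Check: 1 deg/s = 0.017453293 rad/s, so 0.168 deg/s = 0.168 * 0.017453293 = 0.0029321531 rad/s. 1 rpm = 0.10471976 rad/s, so 0.3428 rpm = 0.3428 * 0.10471976 = 0.035897932 rad/s. Sum: 0.0029321531 + 0.035897932 = 0.038830085 rad/s. Result: 0.038830085 rad/s ≈ 0.03883 rad/s (4 s.f.).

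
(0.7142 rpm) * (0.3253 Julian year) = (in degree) 4.399e+07. Check: 1 rpm = 0.10471976 rad/s, so 0.7142 rpm = 0.7142 * 0.10471976 = 0.074790849 rad/s. 1 Julian year = 31557600 s, so 0.3253 Julian year = 0.3253 * 31557600 = 10265687 s. Combine: 0.074790849 rad/s * 10265687 s = 767779.47 rad. 1 degree = 0.017453293 rad, so 767779.47 rad = 767779.47 / 0.017453293 = 43990523 degree ≈ 4.399e+07 degree (4 s.f.).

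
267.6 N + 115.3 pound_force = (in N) 267.6 N is already in N. 1 pound_force = 4.4482216 N, so 115.3 pound_force = 115.3 * 4.4482216 = 512.87995 N. Sum: 267.6 + 512.87995 = 780.47995 N. Result: 780.47995 N ≈ 780.5 N (4 s.f.). Final answer: 780.5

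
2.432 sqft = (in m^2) 0.2259. Check: 1 sqft = 0.09290304 m^2, so 2.432 sqft = 2.432 * 0.09290304 = 0.22594019 m^2. Result: 0.22594019 m^2 ≈ 0.2259 m^2 (4 s.f.).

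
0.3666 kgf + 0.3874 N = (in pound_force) 1 kgf = 9.80665 N, so 0.3666 kgf = 0.3666 * 9.80665 = 3.5951179 N. 0.3874 N is already in N. Sum: 3.5951179 + 0.3874 = 3.9825179 N. 1 pound_force = 4.4482216 N, so 3.9825179 N = 3.9825179 / 4.4482216 = 0.89530564 pound_force ≈ 0.8953 pound_force (4 s.f.). Final answer: 0.8953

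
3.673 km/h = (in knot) 1 km/h = 0.27777778 m/s, so 3.673 km/h = 3.673 * 0.27777778 = 1.0202778 m/s. 1 knot = 0.51444444 m/s, so 1.0202778 m/s = 1.0202778 / 0.51444444 = 1.9832613 knot ≈ 1.983 knot (4 s.f.). Final answer: 1.983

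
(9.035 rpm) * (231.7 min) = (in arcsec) 1 rpm = 0.10471976 rad/s, so 9.035 rpm = 9.035 * 0.10471976 = 0.94614299 rad/s. 1 min = 60 s, so 231.7 min = 231.7 * 60 = 13902 s. Combine: 0.94614299 rad/s * 13902 s = 13153.28 rad. 1 arcsec = 4.8481368e-06 rad, so 13153.28 rad = 13153.28 / 4.8481368e-06 = 2.7130587e+09 arcsec ≈ 2.713e+09 arcsec (4 s.f.). Final answer: 2.713e+09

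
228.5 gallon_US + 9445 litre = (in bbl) 1 gallon_US = 0.0037854118 m^3, so 228.5 gallon_US = 228.5 * 0.0037854118 = 0.86496659 m^3. 1 litre = 0.001 m^3, so 9445 litre = 9445 * 0.001 = 9.445 m^3. Sum: 0.86496659 + 9.445 = 10.309967 m^3. 1 bbl = 0.15898729 m^3, so 10.309967 m^3 = 10.309967 / 0.15898729 = 64.847739 bbl ≈ 64.85 bbl (4 s.f.). Final answer: 64.85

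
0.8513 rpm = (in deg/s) 1 rpm = 0.10471976 rad/s, so 0.8513 rpm = 0.8513 * 0.10471976 = 0.089147928 rad/s. 1 deg/s = 0.017453293 rad/s, so 0.089147928 rad/s = 0.089147928 / 0.017453293 = 5.1078 deg/s ≈ 5.108 deg/s (4 s.f.). Final answer: 5.108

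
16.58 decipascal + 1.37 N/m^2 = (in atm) 2.988e-05. Check: 1 decipascal = 0.1 Pa, so 16.58 decipascal = 16.58 * 0.1 = 1.658 Pa. 1.37 N/m^2 = 1.37 Pa. Sum: 1.658 + 1.37 = 3.028 Pa. 1 atm = 101325 Pa, so 3.028 Pa = 3.028 / 101325 = 2.9884037e-05 atm ≈ 2.988e-05 atm (4 s.f.).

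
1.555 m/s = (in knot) 1 knot = 0.51444444 m/s, so 1.555 m/s = 1.555 / 0.51444444 = 3.0226782 knot ≈ 3.023 knot (4 s.f.). Final answer: 3.023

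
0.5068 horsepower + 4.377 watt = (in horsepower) 1 horsepower = 745.69987 W, so 0.5068 horsepower = 0.5068 * 745.69987 = 377.92069 W. 4.377 watt = 4.377 W. Sum: 377.92069 + 4.377 = 382.29769 W. 1 horsepower = 745.69987 W, so 382.29769 W = 382.29769 / 745.69987 = 0.51266965 horsepower ≈ 0.5127 horsepower (4 s.f.). Final answer: 0.5127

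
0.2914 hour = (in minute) 1 hour = 3600 s, so 0.2914 hour = 0.2914 * 3600 = 1049.04 s. 1 minute = 60 s, so 1049.04 s = 1049.04 / 60 = 17.484 minute ≈ 17.48 minute (4 s.f.). Final answer: 17.48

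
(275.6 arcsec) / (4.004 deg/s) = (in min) 0.0003187. Check: 1 arcsec = 4.8481368e-06 rad, so 275.6 arcsec = 275.6 * 4.8481368e-06 = 0.0013361465 rad. 1 deg/s = 0.017453293 rad/s, so 4.004 deg/s = 4.004 * 0.017453293 = 0.069882983 rad/s. Combine: 0.0013361465 rad / 0.069882983 rad/s = 0.019119769 s. 1 min = 60 s, so 0.019119769 s = 0.019119769 / 60 = 0.00031866282 min ≈ 0.0003187 min (4 s.f.).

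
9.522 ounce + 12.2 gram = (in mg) 2.821e+05. Check: 1 ounce = 0.028349523 kg, so 9.522 ounce = 9.522 * 0.028349523 = 0.26994416 kg. 1 gram = 0.001 kg, so 12.2 gram = 12.2 * 0.001 = 0.0122 kg. Sum: 0.26994416 + 0.0122 = 0.28214416 kg. 1 mg = 1e-06 kg, so 0.28214416 kg = 0.28214416 / 1e-06 = 282144.16 mg ≈ 2.821e+05 mg (4 s.f.).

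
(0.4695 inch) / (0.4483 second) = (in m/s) 1 inch = 0.0254 m, so 0.4695 inch = 0.4695 * 0.0254 = 0.0119253 m. 0.4483 second = 0.4483 s. Combine: 0.0119253 m / 0.4483 s = 0.02660116 m/s. Result: 0.02660116 m/s ≈ 0.0266 m/s (4 s.f.). Final answer: 0.0266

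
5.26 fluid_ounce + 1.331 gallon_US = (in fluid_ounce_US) 1 fluid_ounce = 2.957353e-05 m^3, so 5.26 fluid_ounce = 5.26 * 2.957353e-05 = 0.00015555677 m^3. 1 gallon_US = 0.0037854118 m^3, so 1.331 gallon_US = 1.331 * 0.0037854118 = 0.0050383831 m^3. Sum: 0.00015555677 + 0.0050383831 = 0.0051939399 m^3. 1 fluid_ounce_US = 2.957353e-05 m^3, so 0.0051939399 m^3 = 0.0051939399 / 2.957353e-05 = 175.628 fluid_ounce_US ≈ 175.6 fluid_ounce_US (4 s.f.). Final answer: 175.6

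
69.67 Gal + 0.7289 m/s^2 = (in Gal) 142.6. Check: 1 Gal = 0.01 m/s^2, so 69.67 Gal = 69.67 * 0.01 = 0.6967 m/s^2. 0.7289 m/s^2 is already in m/s^2. Sum: 0.6967 + 0.7289 = 1.4256 m/s^2. 1 Gal = 0.01 m/s^2, so 1.4256 m/s^2 = 1.4256 / 0.01 = 142.56 Gal ≈ 142.6 Gal (4 s.f.).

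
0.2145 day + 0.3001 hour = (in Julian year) 0.0006215. Check: 1 day = 86400 s, so 0.2145 day = 0.2145 * 86400 = 18532.8 s. 1 hour = 3600 s, so 0.3001 hour = 0.3001 * 3600 = 1080.36 s. Sum: 18532.8 + 1080.36 = 19613.16 s. 1 Julian year = 31557600 s, so 19613.16 s = 19613.16 / 31557600 = 0.00062150354 Julian year ≈ 0.0006215 Julian year (4 s.f.).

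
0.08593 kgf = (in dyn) 1 kgf = 9.80665 N, so 0.08593 kgf = 0.08593 * 9.80665 = 0.84268543 N. 1 dyn = 1e-05 N, so 0.84268543 N = 0.84268543 / 1e-05 = 84268.543 dyn ≈ 8.427e+04 dyn (4 s.f.). Final answer: 8.427e+04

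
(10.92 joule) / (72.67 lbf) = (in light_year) 3.571e-18. Check: 10.92 joule = 10.92 J. 1 lbf = 4.4482216 N, so 72.67 lbf = 72.67 * 4.4482216 = 323.25226 N. Combine: 10.92 J / 323.25226 N = 0.033781666 m. 1 light_year = 9.4607305e+15 m, so 0.033781666 m = 0.033781666 / 9.4607305e+15 = 3.5707249e-18 light_year ≈ 3.571e-18 light_year (4 s.f.).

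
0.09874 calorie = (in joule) 1 calorie = 4.184 J, so 0.09874 calorie = 0.09874 * 4.184 = 0.41312816 J. 0.41312816 J = 0.41312816 joule ≈ 0.4131 joule (4 s.f.). Final answer: 0.4131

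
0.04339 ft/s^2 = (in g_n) 0.001349. Check: 1 ft/s^2 = 0.3048 m/s^2, so 0.04339 ft/s^2 = 0.04339 * 0.3048 = 0.013225272 m/s^2. 1 g_n = 9.80665 m/s^2, so 0.013225272 m/s^2 = 0.013225272 / 9.80665 = 0.0013486024 g_n ≈ 0.001349 g_n (4 s.f.).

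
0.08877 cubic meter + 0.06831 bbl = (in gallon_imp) 21.92. Check: 0.08877 cubic meter = 0.08877 m^3. 1 bbl = 0.15898729 m^3, so 0.06831 bbl = 0.06831 * 0.15898729 = 0.010860422 m^3. Sum: 0.08877 + 0.010860422 = 0.099630422 m^3. 1 gallon_imp = 0.00454609 m^3, so 0.099630422 m^3 = 0.099630422 / 0.00454609 = 21.915629 gallon_imp ≈ 21.92 gallon_imp (4 s.f.).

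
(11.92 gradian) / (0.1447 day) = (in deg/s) 1 gradian = 0.015707963 rad, so 11.92 gradian = 11.92 * 0.015707963 = 0.18723892 rad. 1 day = 86400 s, so 0.1447 day = 0.1447 * 86400 = 12502.08 s. Combine: 0.18723892 rad / 12502.08 s = 1.4976622e-05 rad/s. 1 deg/s = 0.017453293 rad/s, so 1.4976622e-05 rad/s = 1.4976622e-05 / 0.017453293 = 0.00085809721 deg/s ≈ 0.0008581 deg/s (4 s.f.). Final answer: 0.0008581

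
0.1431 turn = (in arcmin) 1 turn = 6.2831853 rad, so 0.1431 turn = 0.1431 * 6.2831853 = 0.89912382 rad. 1 arcmin = 0.00029088821 rad, so 0.89912382 rad = 0.89912382 / 0.00029088821 = 3090.96 arcmin ≈ 3091 arcmin (4 s.f.). Final answer: 3091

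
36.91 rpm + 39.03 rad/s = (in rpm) 409.6. Check: 1 rpm = 0.10471976 rad/s, so 36.91 rpm = 36.91 * 0.10471976 = 3.8652062 rad/s. 39.03 rad/s is already in rad/s. Sum: 3.8652062 + 39.03 = 42.895206 rad/s. 1 rpm = 0.10471976 rad/s, so 42.895206 rad/s = 42.895206 / 0.10471976 = 409.61905 rpm ≈ 409.6 rpm (4 s.f.).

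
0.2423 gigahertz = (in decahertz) 2.423e+07. Check: 1 gigahertz = 1e+09 Hz, so 0.2423 gigahertz = 0.2423 * 1e+09 = 2.423e+08 Hz. 1 decahertz = 10 Hz, so 2.423e+08 Hz = 2.423e+08 / 10 = 24230000 decahertz ≈ 2.423e+07 decahertz (4 s.f.).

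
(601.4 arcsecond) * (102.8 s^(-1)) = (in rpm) 2.862. Check: 1 arcsecond = 4.8481368e-06 rad, so 601.4 arcsecond = 601.4 * 4.8481368e-06 = 0.0029156695 rad. 102.8 s^(-1) = 102.8 Hz. Combine: 0.0029156695 rad * 102.8 Hz = 0.29973082 rad/s. 1 rpm = 0.10471976 rad/s, so 0.29973082 rad/s = 0.29973082 / 0.10471976 = 2.8622185 rpm ≈ 2.862 rpm (4 s.f.).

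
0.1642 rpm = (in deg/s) 1 rpm = 0.10471976 rad/s, so 0.1642 rpm = 0.1642 * 0.10471976 = 0.017194984 rad/s. 1 deg/s = 0.017453293 rad/s, so 0.017194984 rad/s = 0.017194984 / 0.017453293 = 0.9852 deg/s. Final answer: 0.9852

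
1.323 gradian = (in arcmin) 71.44. Check: 1 gradian = 0.015707963 rad, so 1.323 gradian = 1.323 * 0.015707963 = 0.020781635 rad. 1 arcmin = 0.00029088821 rad, so 0.020781635 rad = 0.020781635 / 0.00029088821 = 71.442 arcmin ≈ 71.44 arcmin (4 s.f.).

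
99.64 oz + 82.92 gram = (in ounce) 1 oz = 0.028349523 kg, so 99.64 oz = 99.64 * 0.028349523 = 2.8247465 kg. 1 gram = 0.001 kg, so 82.92 gram = 82.92 * 0.001 = 0.08292 kg. Sum: 2.8247465 + 0.08292 = 2.9076665 kg. 1 ounce = 0.028349523 kg, so 2.9076665 kg = 2.9076665 / 0.028349523 = 102.56492 ounce ≈ 102.6 ounce (4 s.f.). Final answer: 102.6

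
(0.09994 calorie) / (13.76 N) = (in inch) 1.196. Check: 1 calorie = 4.184 J, so 0.09994 calorie = 0.09994 * 4.184 = 0.41814896 J. 13.76 N is already in N. Combine: 0.41814896 J / 13.76 N = 0.030388733 m. 1 inch = 0.0254 m, so 0.030388733 m = 0.030388733 / 0.0254 = 1.1964068 inch ≈ 1.196 inch (4 s.f.).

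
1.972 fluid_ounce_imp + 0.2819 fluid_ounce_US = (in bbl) 1 fluid_ounce_imp = 2.8413063e-05 m^3, so 1.972 fluid_ounce_imp = 1.972 * 2.8413063e-05 = 5.6030559e-05 m^3. 1 fluid_ounce_US = 2.957353e-05 m^3, so 0.2819 fluid_ounce_US = 0.2819 * 2.957353e-05 = 8.336778e-06 m^3. Sum: 5.6030559e-05 + 8.336778e-06 = 6.4367337e-05 m^3. 1 bbl = 0.15898729 m^3, so 6.4367337e-05 m^3 = 6.4367337e-05 / 0.15898729 = 0.00040485837 bbl ≈ 0.0004049 bbl (4 s.f.). Final answer: 0.0004049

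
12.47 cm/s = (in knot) 1 cm/s = 0.01 m/s, so 12.47 cm/s = 12.47 * 0.01 = 0.1247 m/s. 1 knot = 0.51444444 m/s, so 0.1247 m/s = 0.1247 / 0.51444444 = 0.24239741 knot ≈ 0.2424 knot (4 s.f.). Final answer: 0.2424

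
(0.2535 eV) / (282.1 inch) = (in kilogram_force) 1 eV = 1.6021766e-19 J, so 0.2535 eV = 0.2535 * 1.6021766e-19 = 4.0615178e-20 J. 1 inch = 0.0254 m, so 282.1 inch = 282.1 * 0.0254 = 7.16534 m. Combine: 4.0615178e-20 J / 7.16534 m = 5.6682834e-21 N. 1 kilogram_force = 9.80665 N, so 5.6682834e-21 N = 5.6682834e-21 / 9.80665 = 5.7800405e-22 kilogram_force ≈ 5.78e-22 kilogram_force (4 s.f.). Final answer: 5.78e-22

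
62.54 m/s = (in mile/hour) 139.9. Check: 1 mile/hour = 0.44704 m/s, so 62.54 m/s = 62.54 / 0.44704 = 139.898 mile/hour ≈ 139.9 mile/hour (4 s.f.).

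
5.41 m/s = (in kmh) 19.48. Check: 1 kmh = 0.27777778 m/s, so 5.41 m/s = 5.41 / 0.27777778 = 19.476 kmh ≈ 19.48 kmh (4 s.f.).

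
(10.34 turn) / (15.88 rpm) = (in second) 1 turn = 6.2831853 rad, so 10.34 turn = 10.34 * 6.2831853 = 64.968136 rad. 1 rpm = 0.10471976 rad/s, so 15.88 rpm = 15.88 * 0.10471976 = 1.6629497 rad/s. Combine: 64.968136 rad / 1.6629497 rad/s = 39.06801 s. 39.06801 s = 39.06801 second ≈ 39.07 second (4 s.f.). Final answer: 39.07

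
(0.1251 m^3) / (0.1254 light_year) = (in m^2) 0.1251 m^3 is already in m^3. 1 light_year = 9.4607305e+15 m, so 0.1254 light_year = 0.1254 * 9.4607305e+15 = 1.1863756e+15 m. Combine: 0.1251 m^3 / 1.1863756e+15 m = 1.0544721e-16 m^2. Result: 1.0544721e-16 m^2 ≈ 1.054e-16 m^2 (4 s.f.). Final answer: 1.054e-16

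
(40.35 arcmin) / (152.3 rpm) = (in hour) 2.044e-07. Check: 1 arcmin = 0.00029088821 rad, so 40.35 arcmin = 40.35 * 0.00029088821 = 0.011737339 rad. 1 rpm = 0.10471976 rad/s, so 152.3 rpm = 152.3 * 0.10471976 = 15.948819 rad/s. Combine: 0.011737339 rad / 15.948819 rad/s = 0.00073593784 s. 1 hour = 3600 s, so 0.00073593784 s = 0.00073593784 / 3600 = 2.0442718e-07 hour ≈ 2.044e-07 hour (4 s.f.).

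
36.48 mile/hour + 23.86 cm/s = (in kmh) 1 mile/hour = 0.44704 m/s, so 36.48 mile/hour = 36.48 * 0.44704 = 16.308019 m/s. 1 cm/s = 0.01 m/s, so 23.86 cm/s = 23.86 * 0.01 = 0.2386 m/s. Sum: 16.308019 + 0.2386 = 16.546619 m/s. 1 kmh = 0.27777778 m/s, so 16.546619 m/s = 16.546619 / 0.27777778 = 59.567829 kmh ≈ 59.57 kmh (4 s.f.). Final answer: 59.57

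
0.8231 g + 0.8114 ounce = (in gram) 23.83. Check: 1 g = 0.001 kg, so 0.8231 g = 0.8231 * 0.001 = 0.0008231 kg. 1 ounce = 0.028349523 kg, so 0.8114 ounce = 0.8114 * 0.028349523 = 0.023002803 kg. Sum: 0.0008231 + 0.023002803 = 0.023825903 kg. 1 gram = 0.001 kg, so 0.023825903 kg = 0.023825903 / 0.001 = 23.825903 gram ≈ 23.83 gram (4 s.f.).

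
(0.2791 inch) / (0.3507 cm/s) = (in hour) 0.0005615. Check: 1 inch = 0.0254 m, so 0.2791 inch = 0.2791 * 0.0254 = 0.00708914 m. 1 cm/s = 0.01 m/s, so 0.3507 cm/s = 0.3507 * 0.01 = 0.003507 m/s. Combine: 0.00708914 m / 0.003507 m/s = 2.0214257 s. 1 hour = 3600 s, so 2.0214257 s = 2.0214257 / 3600 = 0.00056150714 hour ≈ 0.0005615 hour (4 s.f.).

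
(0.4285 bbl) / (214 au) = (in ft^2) 2.291e-14. Check: 1 bbl = 0.15898729 m^3, so 0.4285 bbl = 0.4285 * 0.15898729 = 0.068126056 m^3. 1 au = 1.4959787e+11 m, so 214 au = 214 * 1.4959787e+11 = 3.2013944e+13 m. Combine: 0.068126056 m^3 / 3.2013944e+13 m = 2.1280119e-15 m^2. 1 ft^2 = 0.09290304 m^2, so 2.1280119e-15 m^2 = 2.1280119e-15 / 0.09290304 = 2.290573e-14 ft^2 ≈ 2.291e-14 ft^2 (4 s.f.).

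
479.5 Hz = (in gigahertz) 4.795e-07. Check: 1 gigahertz = 1e+09 Hz, so 479.5 Hz = 479.5 / 1e+09 = 4.795e-07 gigahertz.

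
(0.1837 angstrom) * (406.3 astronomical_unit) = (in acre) 1 angstrom = 1e-10 m, so 0.1837 angstrom = 0.1837 * 1e-10 = 1.837e-11 m. 1 astronomical_unit = 1.4959787e+11 m, so 406.3 astronomical_unit = 406.3 * 1.4959787e+11 = 6.0781615e+13 m. Combine: 1.837e-11 m * 6.0781615e+13 m = 1116.5583 m^2. 1 acre = 4046.8564 m^2, so 1116.5583 m^2 = 1116.5583 / 4046.8564 = 0.27590756 acre ≈ 0.2759 acre (4 s.f.). Final answer: 0.2759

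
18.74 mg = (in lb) 1 mg = 1e-06 kg, so 18.74 mg = 18.74 * 1e-06 = 1.874e-05 kg. 1 lb = 0.45359237 kg, so 1.874e-05 kg = 1.874e-05 / 0.45359237 = 4.1314628e-05 lb ≈ 4.131e-05 lb (4 s.f.). Final answer: 4.131e-05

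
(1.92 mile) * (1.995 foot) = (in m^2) 1879. Check: 1 mile = 1609.344 m, so 1.92 mile = 1.92 * 1609.344 = 3089.9405 m. 1 foot = 0.3048 m, so 1.995 foot = 1.995 * 0.3048 = 0.608076 m. Combine: 3089.9405 m * 0.608076 m = 1878.9186 m^2. Result: 1878.9186 m^2 ≈ 1879 m^2 (4 s.f.).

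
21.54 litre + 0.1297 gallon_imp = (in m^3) 1 litre = 0.001 m^3, so 21.54 litre = 21.54 * 0.001 = 0.02154 m^3. 1 gallon_imp = 0.00454609 m^3, so 0.1297 gallon_imp = 0.1297 * 0.00454609 = 0.00058962787 m^3. Sum: 0.02154 + 0.00058962787 = 0.022129628 m^3. Result: 0.022129628 m^3 ≈ 0.02213 m^3 (4 s.f.). Final answer: 0.02213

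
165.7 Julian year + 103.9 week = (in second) 1 Julian year = 31557600 s, so 165.7 Julian year = 165.7 * 31557600 = 5.2290943e+09 s. 1 week = 604800 s, so 103.9 week = 103.9 * 604800 = 62838720 s. Sum: 5.2290943e+09 + 62838720 = 5.291933e+09 s. 5.291933e+09 s = 5.291933e+09 second ≈ 5.292e+09 second (4 s.f.). Final answer: 5.292e+09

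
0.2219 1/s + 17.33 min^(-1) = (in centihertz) 0.2219 1/s = 0.2219 Hz. 1 min^(-1) = 0.016666667 Hz, so 17.33 min^(-1) = 17.33 * 0.016666667 = 0.28883333 Hz. Sum: 0.2219 + 0.28883333 = 0.51073333 Hz. 1 centihertz = 0.01 Hz, so 0.51073333 Hz = 0.51073333 / 0.01 = 51.073333 centihertz ≈ 51.07 centihertz (4 s.f.). Final answer: 51.07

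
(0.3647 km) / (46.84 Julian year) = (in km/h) 1 km = 1000 m, so 0.3647 km = 0.3647 * 1000 = 364.7 m. 1 Julian year = 31557600 s, so 46.84 Julian year = 46.84 * 31557600 = 1.478158e+09 s. Combine: 364.7 m / 1.478158e+09 s = 2.46726e-07 m/s. 1 km/h = 0.27777778 m/s, so 2.46726e-07 m/s = 2.46726e-07 / 0.27777778 = 8.8821358e-07 km/h ≈ 8.882e-07 km/h (4 s.f.). Final answer: 8.882e-07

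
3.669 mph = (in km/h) 5.905. Check: 1 mph = 0.44704 m/s, so 3.669 mph = 3.669 * 0.44704 = 1.6401898 m/s. 1 km/h = 0.27777778 m/s, so 1.6401898 m/s = 1.6401898 / 0.27777778 = 5.9046831 km/h ≈ 5.905 km/h (4 s.f.).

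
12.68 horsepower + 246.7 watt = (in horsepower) 1 horsepower = 745.69987 W, so 12.68 horsepower = 12.68 * 745.69987 = 9455.4744 W. 246.7 watt = 246.7 W. Sum: 9455.4744 + 246.7 = 9702.1744 W. 1 horsepower = 745.69987 W, so 9702.1744 W = 9702.1744 / 745.69987 = 13.01083 horsepower ≈ 13.01 horsepower (4 s.f.). Final answer: 13.01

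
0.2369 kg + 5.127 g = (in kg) 0.242. Check: 0.2369 kg is already in kg. 1 g = 0.001 kg, so 5.127 g = 5.127 * 0.001 = 0.005127 kg. Sum: 0.2369 + 0.005127 = 0.242027 kg. Result: 0.242027 kg ≈ 0.242 kg (4 s.f.).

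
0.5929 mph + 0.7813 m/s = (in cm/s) 1 mph = 0.44704 m/s, so 0.5929 mph = 0.5929 * 0.44704 = 0.26505002 m/s. 0.7813 m/s is already in m/s. Sum: 0.26505002 + 0.7813 = 1.04635 m/s. 1 cm/s = 0.01 m/s, so 1.04635 m/s = 1.04635 / 0.01 = 104.635 cm/s ≈ 104.6 cm/s (4 s.f.). Final answer: 104.6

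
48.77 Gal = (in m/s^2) 1 Gal = 0.01 m/s^2, so 48.77 Gal = 48.77 * 0.01 = 0.4877 m/s^2. Result: 0.4877 m/s^2. Final answer: 0.4877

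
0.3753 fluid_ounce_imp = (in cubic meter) 1.066e-05. Check: 1 fluid_ounce_imp = 2.8413063e-05 m^3, so 0.3753 fluid_ounce_imp = 0.3753 * 2.8413063e-05 = 1.0663422e-05 m^3. 1.0663422e-05 m^3 = 1.0663422e-05 cubic meter ≈ 1.066e-05 cubic meter (4 s.f.).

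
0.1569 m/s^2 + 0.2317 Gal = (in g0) 0.01624. Check: 0.1569 m/s^2 is already in m/s^2. 1 Gal = 0.01 m/s^2, so 0.2317 Gal = 0.2317 * 0.01 = 0.002317 m/s^2. Sum: 0.1569 + 0.002317 = 0.159217 m/s^2. 1 g0 = 9.80665 m/s^2, so 0.159217 m/s^2 = 0.159217 / 9.80665 = 0.016235616 g0 ≈ 0.01624 g0 (4 s.f.).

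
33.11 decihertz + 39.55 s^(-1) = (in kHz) 1 decihertz = 0.1 Hz, so 33.11 decihertz = 33.11 * 0.1 = 3.311 Hz. 39.55 s^(-1) = 39.55 Hz. Sum: 3.311 + 39.55 = 42.861 Hz. 1 kHz = 1000 Hz, so 42.861 Hz = 42.861 / 1000 = 0.042861 kHz ≈ 0.04286 kHz (4 s.f.). Final answer: 0.04286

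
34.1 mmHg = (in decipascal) 1 mmHg = 133.32237 Pa, so 34.1 mmHg = 34.1 * 133.32237 = 4546.2928 Pa. 1 decipascal = 0.1 Pa, so 4546.2928 Pa = 4546.2928 / 0.1 = 45462.928 decipascal ≈ 4.546e+04 decipascal (4 s.f.). Final answer: 4.546e+04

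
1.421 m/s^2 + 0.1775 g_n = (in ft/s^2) 10.37. Check: 1.421 m/s^2 is already in m/s^2. 1 g_n = 9.80665 m/s^2, so 0.1775 g_n = 0.1775 * 9.80665 = 1.7406804 m/s^2. Sum: 1.421 + 1.7406804 = 3.1616804 m/s^2. 1 ft/s^2 = 0.3048 m/s^2, so 3.1616804 m/s^2 = 3.1616804 / 0.3048 = 10.372967 ft/s^2 ≈ 10.37 ft/s^2 (4 s.f.).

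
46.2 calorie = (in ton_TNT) 4.62e-08. Check: 1 calorie = 4.184 J, so 46.2 calorie = 46.2 * 4.184 = 193.3008 J. 1 ton_TNT = 4.184e+09 J, so 193.3008 J = 193.3008 / 4.184e+09 = 4.62e-08 ton_TNT.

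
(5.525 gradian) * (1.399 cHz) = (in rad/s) 1 gradian = 0.015707963 rad, so 5.525 gradian = 5.525 * 0.015707963 = 0.086786497 rad. 1 cHz = 0.01 Hz, so 1.399 cHz = 1.399 * 0.01 = 0.01399 Hz. Combine: 0.086786497 rad * 0.01399 Hz = 0.0012141431 rad/s. Result: 0.0012141431 rad/s ≈ 0.001214 rad/s (4 s.f.). Final answer: 0.001214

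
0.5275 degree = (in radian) 1 degree = 0.017453293 rad, so 0.5275 degree = 0.5275 * 0.017453293 = 0.0092066118 rad. 0.0092066118 rad = 0.0092066118 radian ≈ 0.009207 radian (4 s.f.). Final answer: 0.009207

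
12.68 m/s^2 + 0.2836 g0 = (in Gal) 1546. Check: 12.68 m/s^2 is already in m/s^2. 1 g0 = 9.80665 m/s^2, so 0.2836 g0 = 0.2836 * 9.80665 = 2.7811659 m/s^2. Sum: 12.68 + 2.7811659 = 15.461166 m/s^2. 1 Gal = 0.01 m/s^2, so 15.461166 m/s^2 = 15.461166 / 0.01 = 1546.1166 Gal ≈ 1546 Gal (4 s.f.).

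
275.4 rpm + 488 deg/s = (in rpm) 356.7. Check: 1 rpm = 0.10471976 rad/s, so 275.4 rpm = 275.4 * 0.10471976 = 28.839821 rad/s. 1 deg/s = 0.017453293 rad/s, so 488 deg/s = 488 * 0.017453293 = 8.5172067 rad/s. Sum: 28.839821 + 8.5172067 = 37.357027 rad/s. 1 rpm = 0.10471976 rad/s, so 37.357027 rad/s = 37.357027 / 0.10471976 = 356.73333 rpm ≈ 356.7 rpm (4 s.f.).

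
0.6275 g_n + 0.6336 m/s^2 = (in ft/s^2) 22.27. Check: 1 g_n = 9.80665 m/s^2, so 0.6275 g_n = 0.6275 * 9.80665 = 6.1536729 m/s^2. 0.6336 m/s^2 is already in m/s^2. Sum: 6.1536729 + 0.6336 = 6.7872729 m/s^2. 1 ft/s^2 = 0.3048 m/s^2, so 6.7872729 m/s^2 = 6.7872729 / 0.3048 = 22.267956 ft/s^2 ≈ 22.27 ft/s^2 (4 s.f.).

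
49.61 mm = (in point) 1 mm = 0.001 m, so 49.61 mm = 49.61 * 0.001 = 0.04961 m. 1 point = 0.00035277778 m, so 0.04961 m = 0.04961 / 0.00035277778 = 140.62677 point ≈ 140.6 point (4 s.f.). Final answer: 140.6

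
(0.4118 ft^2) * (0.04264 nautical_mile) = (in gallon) 798.1. Check: 1 ft^2 = 0.09290304 m^2, so 0.4118 ft^2 = 0.4118 * 0.09290304 = 0.038257472 m^2. 1 nautical_mile = 1852 m, so 0.04264 nautical_mile = 0.04264 * 1852 = 78.96928 m. Combine: 0.038257472 m^2 * 78.96928 m = 3.021165 m^3. 1 gallon = 0.0037854118 m^3, so 3.021165 m^3 = 3.021165 / 0.0037854118 = 798.10736 gallon ≈ 798.1 gallon (4 s.f.).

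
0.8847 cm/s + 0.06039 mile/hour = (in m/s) 1 cm/s = 0.01 m/s, so 0.8847 cm/s = 0.8847 * 0.01 = 0.008847 m/s. 1 mile/hour = 0.44704 m/s, so 0.06039 mile/hour = 0.06039 * 0.44704 = 0.026996746 m/s. Sum: 0.008847 + 0.026996746 = 0.035843746 m/s. Result: 0.035843746 m/s ≈ 0.03584 m/s (4 s.f.). Final answer: 0.03584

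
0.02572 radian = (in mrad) 25.72. Check: 0.02572 radian = 0.02572 rad. 1 mrad = 0.001 rad, so 0.02572 rad = 0.02572 / 0.001 = 25.72 mrad.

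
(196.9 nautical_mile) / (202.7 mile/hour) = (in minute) 67.07. Check: 1 nautical_mile = 1852 m, so 196.9 nautical_mile = 196.9 * 1852 = 364658.8 m. 1 mile/hour = 0.44704 m/s, so 202.7 mile/hour = 202.7 * 0.44704 = 90.615008 m/s. Combine: 364658.8 m / 90.615008 m/s = 4024.2649 s. 1 minute = 60 s, so 4024.2649 s = 4024.2649 / 60 = 67.071082 minute ≈ 67.07 minute (4 s.f.).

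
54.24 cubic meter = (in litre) 5.424e+04. Check: 54.24 cubic meter = 54.24 m^3. 1 litre = 0.001 m^3, so 54.24 m^3 = 54.24 / 0.001 = 54240 litre ≈ 5.424e+04 litre (4 s.f.).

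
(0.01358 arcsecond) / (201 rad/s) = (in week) 1 arcsecond = 4.8481368e-06 rad, so 0.01358 arcsecond = 0.01358 * 4.8481368e-06 = 6.5837698e-08 rad. 201 rad/s is already in rad/s. Combine: 6.5837698e-08 rad / 201 rad/s = 3.2755074e-10 s. 1 week = 604800 s, so 3.2755074e-10 s = 3.2755074e-10 / 604800 = 5.4158521e-16 week ≈ 5.416e-16 week (4 s.f.). Final answer: 5.416e-16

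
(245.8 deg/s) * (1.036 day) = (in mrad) 1 deg/s = 0.017453293 rad/s, so 245.8 deg/s = 245.8 * 0.017453293 = 4.2900193 rad/s. 1 day = 86400 s, so 1.036 day = 1.036 * 86400 = 89510.4 s. Combine: 4.2900193 rad/s * 89510.4 s = 384001.34 rad. 1 mrad = 0.001 rad, so 384001.34 rad = 384001.34 / 0.001 = 3.8400134e+08 mrad ≈ 3.84e+08 mrad (4 s.f.). Final answer: 3.84e+08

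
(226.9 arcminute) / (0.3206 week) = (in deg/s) 1 arcminute = 0.00029088821 rad, so 226.9 arcminute = 226.9 * 0.00029088821 = 0.066002535 rad. 1 week = 604800 s, so 0.3206 week = 0.3206 * 604800 = 193898.88 s. Combine: 0.066002535 rad / 193898.88 s = 3.4039668e-07 rad/s. 1 deg/s = 0.017453293 rad/s, so 3.4039668e-07 rad/s = 3.4039668e-07 / 0.017453293 = 1.9503293e-05 deg/s ≈ 1.95e-05 deg/s (4 s.f.). Final answer: 1.95e-05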